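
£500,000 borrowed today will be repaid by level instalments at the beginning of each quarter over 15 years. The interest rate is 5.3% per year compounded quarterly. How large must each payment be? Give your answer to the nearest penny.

£11,973.82

Level annuity due; solve PV = PMT × [(1 − (1+r)^−n)/r] × (1+r) for PMT.
Periodic rate r = 0.053/4 per quarter; n is counted in quarters.
With n = 60: PMT = 500,000 / ([(1 − (1+r)^−n)/r] × (1+r)) = £11,973.82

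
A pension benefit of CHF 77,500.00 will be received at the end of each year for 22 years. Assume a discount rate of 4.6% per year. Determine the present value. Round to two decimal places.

CHF 1,058,389.73

This is an ordinary annuity: 22 payments of CHF 77,500.00 at the end of each year.
Periodic rate r = 0.046 per year.
PV = PMT × [(1 − (1+r)^−n)/r] = 77,500 × [1 − (1+r)^−22] / r = CHF 1,058,389.73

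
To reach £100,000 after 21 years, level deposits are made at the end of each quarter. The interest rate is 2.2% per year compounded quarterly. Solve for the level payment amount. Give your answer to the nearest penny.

£939.79

Level ordinary annuity; solve FV = PMT × [((1+r)^n − 1)/r] for PMT.
Periodic rate r = 0.022/4 per quarter; n is counted in quarters.
With n = 84: PMT = 100,000 / ([((1+r)^n − 1)/r]) = £939.79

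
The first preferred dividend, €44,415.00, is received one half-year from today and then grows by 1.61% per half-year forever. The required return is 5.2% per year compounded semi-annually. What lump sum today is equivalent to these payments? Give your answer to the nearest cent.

€4,486,363.64

Periodic rate r = 0.052/2 per half-year.
Growing perpetuity (Gordon): PV = PMT₁ / (r − g) = 44,415 / (r − 0.0161) = €4,486,363.64.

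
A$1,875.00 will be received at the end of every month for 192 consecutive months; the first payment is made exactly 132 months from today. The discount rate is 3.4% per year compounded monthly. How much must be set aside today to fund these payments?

A$191,463.56

Ordinary annuity of 192 payments, first payment at period 132.
Periodic rate r = 0.034/12 per month; n is counted in months.
The ordinary-annuity PV formula values the stream one period before the first payment (period 131); discount that back 131 periods:
PV₀ = 1,875 × [1 − (1+r)^−192] / r × (1+r)^−131 = A$191,463.56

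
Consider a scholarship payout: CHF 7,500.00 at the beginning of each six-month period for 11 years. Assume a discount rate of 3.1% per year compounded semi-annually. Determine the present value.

CHF 141,062.14

This is an annuity due: 22 payments of CHF 7,500.00 at the beginning of each six-month period.
Periodic rate r = 0.031/2 per half-year; n is counted in half-years.
PV = PMT × [(1 − (1+r)^−n)/r] × (1+r) = 7,500 × [1 − (1+r)^−22] / r × (1+r) = CHF 141,062.14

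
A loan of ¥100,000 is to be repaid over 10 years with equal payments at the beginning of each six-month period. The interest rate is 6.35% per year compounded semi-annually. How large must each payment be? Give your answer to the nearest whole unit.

¥6,621

Level annuity due; solve PV = PMT × [(1 − (1+r)^−n)/r] × (1+r) for PMT.
Periodic rate r = 0.0635/2 per half-year; n is counted in half-years.
With n = 20: PMT = 100,000 / ([(1 − (1+r)^−n)/r] × (1+r)) = ¥6,621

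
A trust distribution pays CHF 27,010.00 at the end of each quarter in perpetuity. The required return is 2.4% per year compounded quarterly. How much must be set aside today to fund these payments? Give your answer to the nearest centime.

CHF 4,501,666.67

Periodic rate r = 0.024/4 per quarter.
Level perpetuity: PV = PMT / r = 27,010 / (0.024/4) = CHF 4,501,666.67.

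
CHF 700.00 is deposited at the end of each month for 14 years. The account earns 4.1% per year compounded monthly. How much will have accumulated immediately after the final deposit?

CHF 158,497.39

This is an ordinary annuity: 168 deposits of CHF 700.00 at the end of each month.
Periodic rate r = 0.041/12 per month; n is counted in months.
FV = PMT × [((1+r)^n − 1)/r] = 700 × [(1+r)^168 − 1] / r = CHF 158,497.39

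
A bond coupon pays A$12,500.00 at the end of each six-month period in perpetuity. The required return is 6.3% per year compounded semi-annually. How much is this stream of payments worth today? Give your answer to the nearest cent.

Periodic rate r = 0.063/2 per half-year.
Level perpetuity: PV = PMT / r = 12,500 / (0.063/2) = A$396,825.40.

A$396,825.40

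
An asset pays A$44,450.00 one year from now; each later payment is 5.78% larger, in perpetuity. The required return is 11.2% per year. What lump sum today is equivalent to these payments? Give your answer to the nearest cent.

Periodic rate r = 0.112 per year.
Growing perpetuity (Gordon): PV = PMT₁ / (r − g) = 44,450 / (r − 0.0578) = A$820,110.70.

A$820,110.70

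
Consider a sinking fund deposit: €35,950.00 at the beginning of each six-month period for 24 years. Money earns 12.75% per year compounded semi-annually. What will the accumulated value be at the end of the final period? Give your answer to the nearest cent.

€11,050,983.16

This is an annuity due: 48 deposits of €35,950.00 at the beginning of each six-month period.
Periodic rate r = 0.1275/2 per half-year; n is counted in half-years.
FV = PMT × [((1+r)^n − 1)/r] × (1+r) = 35,950 × [(1+r)^48 − 1] / r × (1+r) = €11,050,983.16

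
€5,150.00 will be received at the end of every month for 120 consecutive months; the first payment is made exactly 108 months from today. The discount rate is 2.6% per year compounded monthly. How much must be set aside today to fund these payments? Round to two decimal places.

€431,286.75

Ordinary annuity of 120 payments, first payment at period 108.
Periodic rate r = 0.026/12 per month; n is counted in months.
The ordinary-annuity PV formula values the stream one period before the first payment (period 107); discount that back 107 periods:
PV₀ = 5,150 × [1 − (1+r)^−120] / r × (1+r)^−107 = €431,286.75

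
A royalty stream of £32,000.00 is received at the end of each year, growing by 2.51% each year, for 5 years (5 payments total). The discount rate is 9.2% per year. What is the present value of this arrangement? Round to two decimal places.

£129,633.98

Periodic rate r = 0.092 per year.
Growing ordinary annuity: PV = PMT₁ × [1 − ((1+g)/(1+r))^n] / (r − g) = 32,000 × [1 − ((1+0.0251)/(1+r))^5] / (r − 0.0251) = £129,633.98.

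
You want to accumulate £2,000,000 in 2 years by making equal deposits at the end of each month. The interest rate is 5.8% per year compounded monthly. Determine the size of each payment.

£78,794.43

Level ordinary annuity; solve FV = PMT × [((1+r)^n − 1)/r] for PMT.
Periodic rate r = 0.058/12 per month; n is counted in months.
With n = 24: PMT = 2,000,000 / ([((1+r)^n − 1)/r]) = £78,794.43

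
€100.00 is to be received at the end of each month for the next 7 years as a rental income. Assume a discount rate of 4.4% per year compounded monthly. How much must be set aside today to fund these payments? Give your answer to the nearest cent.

€7,218.29

This is an ordinary annuity: 84 payments of €100.00 at the end of each month.
Periodic rate r = 0.044/12 per month; n is counted in months.
PV = PMT × [(1 − (1+r)^−n)/r] = 100 × [1 − (1+r)^−84] / r = €7,218.29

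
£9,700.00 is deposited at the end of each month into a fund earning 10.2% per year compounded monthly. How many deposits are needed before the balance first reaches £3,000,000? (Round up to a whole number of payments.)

153 payments

Periodic rate r = 0.102/12 per month; n is counted in months.
Ordinary annuity FV: 3,000,000 = 9,700 × [((1+r)^n − 1)/r].
(1+r)^n = 1 + 3,000,000 × r / 9,700, so n = ln(1 + 3,000,000·r/9,700) / ln(1+r) = 152.28.
Round up to a whole number of payments: n = 153.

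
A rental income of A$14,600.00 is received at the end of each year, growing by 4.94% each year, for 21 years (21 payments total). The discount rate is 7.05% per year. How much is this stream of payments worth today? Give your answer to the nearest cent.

A$236,417.77

Periodic rate r = 0.0705 per year.
Growing ordinary annuity: PV = PMT₁ × [1 − ((1+g)/(1+r))^n] / (r − g) = 14,600 × [1 − ((1+0.0494)/(1+r))^21] / (r − 0.0494) = A$236,417.77.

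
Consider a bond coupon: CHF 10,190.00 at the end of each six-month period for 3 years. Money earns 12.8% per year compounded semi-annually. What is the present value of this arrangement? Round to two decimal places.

CHF 49,483.93

This is an ordinary annuity: 6 payments of CHF 10,190.00 at the end of each six-month period.
Periodic rate r = 0.128/2 per half-year; n is counted in half-years.
PV = PMT × [(1 − (1+r)^−n)/r] = 10,190 × [1 − (1+r)^−6] / r = CHF 49,483.93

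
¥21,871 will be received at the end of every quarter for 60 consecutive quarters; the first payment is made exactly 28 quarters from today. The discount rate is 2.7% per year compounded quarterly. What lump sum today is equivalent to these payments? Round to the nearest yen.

¥897,365

Ordinary annuity of 60 payments, first payment at period 28.
Periodic rate r = 0.027/4 per quarter; n is counted in quarters.
The ordinary-annuity PV formula values the stream one period before the first payment (period 27); discount that back 27 periods:
PV₀ = 21,871 × [1 − (1+r)^−60] / r × (1+r)^−27 = ¥897,365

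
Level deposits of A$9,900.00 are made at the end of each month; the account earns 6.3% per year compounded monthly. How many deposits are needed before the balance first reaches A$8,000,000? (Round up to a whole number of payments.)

Periodic rate r = 0.063/12 per month; n is counted in months.
Ordinary annuity FV: 8,000,000 = 9,900 × [((1+r)^n − 1)/r].
(1+r)^n = 1 + 8,000,000 × r / 9,900, so n = ln(1 + 8,000,000·r/9,900) / ln(1+r) = 316.41.
Round up to a whole number of payments: n = 317.

317 payments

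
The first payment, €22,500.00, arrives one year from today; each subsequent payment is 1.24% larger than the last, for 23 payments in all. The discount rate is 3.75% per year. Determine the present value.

Periodic rate r = 0.0375 per year.
Growing ordinary annuity: PV = PMT₁ × [1 − ((1+g)/(1+r))^n] / (r − g) = 22,500 × [1 − ((1+0.0124)/(1+r))^23] / (r − 0.0124) = €386,048.60.

€386,048.60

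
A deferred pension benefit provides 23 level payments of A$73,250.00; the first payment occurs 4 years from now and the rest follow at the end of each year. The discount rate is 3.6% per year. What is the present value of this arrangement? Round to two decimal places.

A$1,018,649.72

Ordinary annuity of 23 payments, first payment at period 4.
Periodic rate r = 0.036 per year.
The ordinary-annuity PV formula values the stream one period before the first payment (period 3); discount that back 3 periods:
PV₀ = 73,250 × [1 − (1+r)^−23] / r × (1+r)^−3 = A$1,018,649.72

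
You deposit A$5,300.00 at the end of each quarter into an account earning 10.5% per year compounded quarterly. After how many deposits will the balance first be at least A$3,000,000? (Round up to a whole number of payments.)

107 payments

Periodic rate r = 0.105/4 per quarter; n is counted in quarters.
Ordinary annuity FV: 3,000,000 = 5,300 × [((1+r)^n − 1)/r].
(1+r)^n = 1 + 3,000,000 × r / 5,300, so n = ln(1 + 3,000,000·r/5,300) / ln(1+r) = 106.66.
Round up to a whole number of payments: n = 107.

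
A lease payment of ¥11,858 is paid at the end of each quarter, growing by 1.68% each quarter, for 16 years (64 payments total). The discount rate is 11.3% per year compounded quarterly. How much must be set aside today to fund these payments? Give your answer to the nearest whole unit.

¥529,852

Periodic rate r = 0.113/4 per quarter; n is counted in quarters.
Growing ordinary annuity: PV = PMT₁ × [1 − ((1+g)/(1+r))^n] / (r − g) = 11,858 × [1 − ((1+0.0168)/(1+r))^64] / (r − 0.0168) = ¥529,852.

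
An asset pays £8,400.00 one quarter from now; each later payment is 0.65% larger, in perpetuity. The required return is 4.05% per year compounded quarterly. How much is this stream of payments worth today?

£2,317,241.38

Periodic rate r = 0.0405/4 per quarter.
Growing perpetuity (Gordon): PV = PMT₁ / (r − g) = 8,400 / (r − 0.0065) = £2,317,241.38.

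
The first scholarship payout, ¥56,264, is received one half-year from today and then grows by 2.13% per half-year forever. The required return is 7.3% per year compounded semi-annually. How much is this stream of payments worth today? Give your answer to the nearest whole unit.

¥3,701,579

Periodic rate r = 0.073/2 per half-year.
Growing perpetuity (Gordon): PV = PMT₁ / (r − g) = 56,264 / (r − 0.0213) = ¥3,701,579.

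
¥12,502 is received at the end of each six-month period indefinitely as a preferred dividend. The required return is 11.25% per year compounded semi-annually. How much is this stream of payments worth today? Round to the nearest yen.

¥222,258

Periodic rate r = 0.1125/2 per half-year.
Level perpetuity: PV = PMT / r = 12,502 / (0.1125/2) = ¥222,258.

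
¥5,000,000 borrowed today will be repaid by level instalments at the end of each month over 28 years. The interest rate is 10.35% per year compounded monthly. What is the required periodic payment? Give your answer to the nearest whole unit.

Level ordinary annuity; solve PV = PMT × [(1 − (1+r)^−n)/r] for PMT.
Periodic rate r = 0.1035/12 per month; n is counted in months.
With n = 336: PMT = 5,000,000 / ([(1 − (1+r)^−n)/r]) = ¥45,675

¥45,675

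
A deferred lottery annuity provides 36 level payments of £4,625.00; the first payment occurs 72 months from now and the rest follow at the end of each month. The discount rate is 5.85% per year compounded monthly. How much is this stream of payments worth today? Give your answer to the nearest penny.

Ordinary annuity of 36 payments, first payment at period 72.
Periodic rate r = 0.0585/12 per month; n is counted in months.
The ordinary-annuity PV formula values the stream one period before the first payment (period 71); discount that back 71 periods:
PV₀ = 4,625 × [1 − (1+r)^−36] / r × (1+r)^−71 = £107,879.91

£107,879.91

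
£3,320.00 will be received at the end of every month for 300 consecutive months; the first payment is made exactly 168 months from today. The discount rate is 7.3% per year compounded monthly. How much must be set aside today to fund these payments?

£166,078.08

Ordinary annuity of 300 payments, first payment at period 168.
Periodic rate r = 0.073/12 per month; n is counted in months.
The ordinary-annuity PV formula values the stream one period before the first payment (period 167); discount that back 167 periods:
PV₀ = 3,320 × [1 − (1+r)^−300] / r × (1+r)^−167 = £166,078.08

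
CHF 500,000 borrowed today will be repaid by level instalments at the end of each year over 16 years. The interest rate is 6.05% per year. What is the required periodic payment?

Level ordinary annuity; solve PV = PMT × [(1 − (1+r)^−n)/r] for PMT.
Periodic rate r = 0.0605 per year.
With n = 16: PMT = 500,000 / ([(1 − (1+r)^−n)/r]) = CHF 49,646.10

CHF 49,646.10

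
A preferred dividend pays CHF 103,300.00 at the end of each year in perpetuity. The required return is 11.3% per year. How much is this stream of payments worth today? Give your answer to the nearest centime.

Periodic rate r = 0.113 per year.
Level perpetuity: PV = PMT / r = 103,300 / (0.113) = CHF 914,159.29.

CHF 914,159.29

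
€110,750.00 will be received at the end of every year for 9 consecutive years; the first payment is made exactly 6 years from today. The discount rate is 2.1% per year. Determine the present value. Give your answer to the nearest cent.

€810,874.98

Ordinary annuity of 9 payments, first payment at period 6.
Periodic rate r = 0.021 per year.
The ordinary-annuity PV formula values the stream one period before the first payment (period 5); discount that back 5 periods:
PV₀ = 110,750 × [1 − (1+r)^−9] / r × (1+r)^−5 = €810,874.98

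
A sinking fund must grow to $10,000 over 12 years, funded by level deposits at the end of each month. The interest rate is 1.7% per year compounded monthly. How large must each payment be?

$62.65

Level ordinary annuity; solve FV = PMT × [((1+r)^n − 1)/r] for PMT.
Periodic rate r = 0.017/12 per month; n is counted in months.
With n = 144: PMT = 10,000 / ([((1+r)^n − 1)/r]) = $62.65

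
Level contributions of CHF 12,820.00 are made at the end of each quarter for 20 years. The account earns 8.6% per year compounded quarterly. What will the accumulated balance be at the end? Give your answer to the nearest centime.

This is an ordinary annuity: 80 deposits of CHF 12,820.00 at the end of each quarter.
Periodic rate r = 0.086/4 per quarter; n is counted in quarters.
FV = PMT × [((1+r)^n − 1)/r] = 12,820 × [(1+r)^80 − 1] / r = CHF 2,673,506.27

CHF 2,673,506.27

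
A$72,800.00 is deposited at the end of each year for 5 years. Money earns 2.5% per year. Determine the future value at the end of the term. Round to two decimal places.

This is an ordinary annuity: 5 deposits of A$72,800.00 at the end of each year.
Periodic rate r = 0.025 per year.
FV = PMT × [((1+r)^n − 1)/r] = 72,800 × [(1+r)^5 − 1] / r = A$382,660.72

A$382,660.72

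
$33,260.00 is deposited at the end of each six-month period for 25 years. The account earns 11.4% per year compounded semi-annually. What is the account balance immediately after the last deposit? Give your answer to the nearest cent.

$8,744,667.72

This is an ordinary annuity: 50 deposits of $33,260.00 at the end of each six-month period.
Periodic rate r = 0.114/2 per half-year; n is counted in half-years.
FV = PMT × [((1+r)^n − 1)/r] = 33,260 × [(1+r)^50 − 1] / r = $8,744,667.72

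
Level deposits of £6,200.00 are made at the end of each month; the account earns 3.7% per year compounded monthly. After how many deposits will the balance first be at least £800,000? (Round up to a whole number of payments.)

109 payments

Periodic rate r = 0.037/12 per month; n is counted in months.
Ordinary annuity FV: 800,000 = 6,200 × [((1+r)^n − 1)/r].
(1+r)^n = 1 + 800,000 × r / 6,200, so n = ln(1 + 800,000·r/6,200) / ln(1+r) = 108.79.
Round up to a whole number of payments: n = 109.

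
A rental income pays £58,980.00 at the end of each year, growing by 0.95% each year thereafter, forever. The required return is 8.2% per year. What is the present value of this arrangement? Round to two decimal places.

Periodic rate r = 0.082 per year.
Growing perpetuity (Gordon): PV = PMT₁ / (r − g) = 58,980 / (r − 0.0095) = £813,517.24.

£813,517.24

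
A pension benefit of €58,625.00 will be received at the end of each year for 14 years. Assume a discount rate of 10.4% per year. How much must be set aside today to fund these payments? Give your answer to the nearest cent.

€422,616.39

This is an ordinary annuity: 14 payments of €58,625.00 at the end of each year.
Periodic rate r = 0.104 per year.
PV = PMT × [(1 − (1+r)^−n)/r] = 58,625 × [1 − (1+r)^−14] / r = €422,616.39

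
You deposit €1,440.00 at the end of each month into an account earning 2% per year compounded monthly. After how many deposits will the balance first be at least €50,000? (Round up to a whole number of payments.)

34 payments

Periodic rate r = 0.02/12 per month; n is counted in months.
Ordinary annuity FV: 50,000 = 1,440 × [((1+r)^n − 1)/r].
(1+r)^n = 1 + 50,000 × r / 1,440, so n = ln(1 + 50,000·r/1,440) / ln(1+r) = 33.78.
Round up to a whole number of payments: n = 34.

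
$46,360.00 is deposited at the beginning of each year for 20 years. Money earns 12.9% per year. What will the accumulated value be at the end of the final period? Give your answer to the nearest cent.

This is an annuity due: 20 deposits of $46,360.00 at the beginning of each year.
Periodic rate r = 0.129 per year.
FV = PMT × [((1+r)^n − 1)/r] × (1+r) = 46,360 × [(1+r)^20 − 1] / r × (1+r) = $4,187,577.99

$4,187,577.99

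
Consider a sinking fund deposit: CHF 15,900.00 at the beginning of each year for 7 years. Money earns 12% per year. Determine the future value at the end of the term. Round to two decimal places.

This is an annuity due: 7 deposits of CHF 15,900.00 at the beginning of each year.
Periodic rate r = 0.12 per year.
FV = PMT × [((1+r)^n − 1)/r] × (1+r) = 15,900 × [(1+r)^7 − 1] / r × (1+r) = CHF 179,665.12

CHF 179,665.12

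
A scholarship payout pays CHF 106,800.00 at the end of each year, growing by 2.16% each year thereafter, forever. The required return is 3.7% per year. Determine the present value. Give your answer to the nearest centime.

Periodic rate r = 0.037 per year.
Growing perpetuity (Gordon): PV = PMT₁ / (r − g) = 106,800 / (r − 0.0216) = CHF 6,935,064.94.

CHF 6,935,064.94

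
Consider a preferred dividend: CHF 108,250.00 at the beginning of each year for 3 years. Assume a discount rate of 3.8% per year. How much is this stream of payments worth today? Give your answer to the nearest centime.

This is an annuity due: 3 payments of CHF 108,250.00 at the beginning of each year.
Periodic rate r = 0.038 per year.
PV = PMT × [(1 − (1+r)^−n)/r] × (1+r) = 108,250 × [1 − (1+r)^−3] / r × (1+r) = CHF 313,006.35

CHF 313,006.35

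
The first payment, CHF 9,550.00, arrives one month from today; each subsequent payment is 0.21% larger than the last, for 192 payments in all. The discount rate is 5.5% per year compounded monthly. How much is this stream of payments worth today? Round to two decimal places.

Periodic rate r = 0.055/12 per month; n is counted in months.
Growing ordinary annuity: PV = PMT₁ × [1 − ((1+g)/(1+r))^n] / (r − g) = 9,550 × [1 − ((1+0.0021)/(1+r))^192] / (r − 0.0021) = CHF 1,454,600.57.

CHF 1,454,600.57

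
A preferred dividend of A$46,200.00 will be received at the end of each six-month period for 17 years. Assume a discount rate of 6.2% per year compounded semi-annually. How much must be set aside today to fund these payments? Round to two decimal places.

This is an ordinary annuity: 34 payments of A$46,200.00 at the end of each six-month period.
Periodic rate r = 0.062/2 per half-year; n is counted in half-years.
PV = PMT × [(1 − (1+r)^−n)/r] = 46,200 × [1 − (1+r)^−34] / r = A$962,502.80

A$962,502.80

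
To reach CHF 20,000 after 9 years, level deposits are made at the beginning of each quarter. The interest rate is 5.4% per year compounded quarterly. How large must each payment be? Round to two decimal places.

Level annuity due; solve FV = PMT × [((1+r)^n − 1)/r] × (1+r) for PMT.
Periodic rate r = 0.054/4 per quarter; n is counted in quarters.
With n = 36: PMT = 20,000 / ([((1+r)^n − 1)/r] × (1+r)) = CHF 429.32

CHF 429.32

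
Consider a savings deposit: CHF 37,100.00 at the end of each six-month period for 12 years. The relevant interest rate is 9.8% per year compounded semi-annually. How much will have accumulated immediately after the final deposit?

This is an ordinary annuity: 24 deposits of CHF 37,100.00 at the end of each six-month period.
Periodic rate r = 0.098/2 per half-year; n is counted in half-years.
FV = PMT × [((1+r)^n − 1)/r] = 37,100 × [(1+r)^24 − 1] / r = CHF 1,629,511.60

CHF 1,629,511.60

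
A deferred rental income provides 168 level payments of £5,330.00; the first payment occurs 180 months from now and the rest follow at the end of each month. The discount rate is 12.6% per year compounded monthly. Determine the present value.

£64,725.20

Ordinary annuity of 168 payments, first payment at period 180.
Periodic rate r = 0.126/12 per month; n is counted in months.
The ordinary-annuity PV formula values the stream one period before the first payment (period 179); discount that back 179 periods:
PV₀ = 5,330 × [1 − (1+r)^−168] / r × (1+r)^−179 = £64,725.20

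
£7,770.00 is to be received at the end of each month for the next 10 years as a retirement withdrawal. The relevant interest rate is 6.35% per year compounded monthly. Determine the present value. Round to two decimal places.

This is an ordinary annuity: 120 payments of £7,770.00 at the end of each month.
Periodic rate r = 0.0635/12 per month; n is counted in months.
PV = PMT × [(1 − (1+r)^−n)/r] = 7,770 × [1 − (1+r)^−120] / r = £688,913.73

£688,913.73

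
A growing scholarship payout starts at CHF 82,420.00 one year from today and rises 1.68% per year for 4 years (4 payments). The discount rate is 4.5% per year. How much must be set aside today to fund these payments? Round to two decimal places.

CHF 302,941.17

Periodic rate r = 0.045 per year.
Growing ordinary annuity: PV = PMT₁ × [1 − ((1+g)/(1+r))^n] / (r − g) = 82,420 × [1 − ((1+0.0168)/(1+r))^4] / (r − 0.0168) = CHF 302,941.17.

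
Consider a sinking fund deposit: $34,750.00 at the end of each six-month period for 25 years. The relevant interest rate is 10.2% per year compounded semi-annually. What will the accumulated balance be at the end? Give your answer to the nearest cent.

This is an ordinary annuity: 50 deposits of $34,750.00 at the end of each six-month period.
Periodic rate r = 0.102/2 per half-year; n is counted in half-years.
FV = PMT × [((1+r)^n − 1)/r] = 34,750 × [(1+r)^50 − 1] / r = $7,513,089.24

$7,513,089.24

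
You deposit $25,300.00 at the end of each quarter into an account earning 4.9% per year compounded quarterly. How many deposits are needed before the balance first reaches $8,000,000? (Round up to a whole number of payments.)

131 payments

Periodic rate r = 0.049/4 per quarter; n is counted in quarters.
Ordinary annuity FV: 8,000,000 = 25,300 × [((1+r)^n − 1)/r].
(1+r)^n = 1 + 8,000,000 × r / 25,300, so n = ln(1 + 8,000,000·r/25,300) / ln(1+r) = 130.08.
Round up to a whole number of payments: n = 131.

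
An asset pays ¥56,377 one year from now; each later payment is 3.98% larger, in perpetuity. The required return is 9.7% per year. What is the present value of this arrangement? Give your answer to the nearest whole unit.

Periodic rate r = 0.097 per year.
Growing perpetuity (Gordon): PV = PMT₁ / (r − g) = 56,377 / (r − 0.0398) = ¥985,612.

¥985,612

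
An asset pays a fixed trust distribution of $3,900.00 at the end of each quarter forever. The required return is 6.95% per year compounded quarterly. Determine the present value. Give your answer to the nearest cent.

Periodic rate r = 0.0695/4 per quarter.
Level perpetuity: PV = PMT / r = 3,900 / (0.0695/4) = $224,460.43.

$224,460.43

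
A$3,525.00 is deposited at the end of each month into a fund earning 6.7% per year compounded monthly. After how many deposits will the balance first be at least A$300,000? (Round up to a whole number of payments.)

70 payments

Periodic rate r = 0.067/12 per month; n is counted in months.
Ordinary annuity FV: 300,000 = 3,525 × [((1+r)^n − 1)/r].
(1+r)^n = 1 + 300,000 × r / 3,525, so n = ln(1 + 300,000·r/3,525) / ln(1+r) = 69.83.
Round up to a whole number of payments: n = 70.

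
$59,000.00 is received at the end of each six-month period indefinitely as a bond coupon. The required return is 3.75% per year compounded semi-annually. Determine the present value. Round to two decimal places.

$3,146,666.67

Periodic rate r = 0.0375/2 per half-year.
Level perpetuity: PV = PMT / r = 59,000 / (0.0375/2) = $3,146,666.67.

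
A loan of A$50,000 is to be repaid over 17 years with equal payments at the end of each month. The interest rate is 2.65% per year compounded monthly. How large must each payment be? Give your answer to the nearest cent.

Level ordinary annuity; solve PV = PMT × [(1 − (1+r)^−n)/r] for PMT.
Periodic rate r = 0.0265/12 per month; n is counted in months.
With n = 204: PMT = 50,000 / ([(1 − (1+r)^−n)/r]) = A$304.70

A$304.70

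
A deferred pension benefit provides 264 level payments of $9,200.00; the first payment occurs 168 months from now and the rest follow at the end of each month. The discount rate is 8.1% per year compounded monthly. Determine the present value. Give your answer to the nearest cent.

$368,136.14

Ordinary annuity of 264 payments, first payment at period 168.
Periodic rate r = 0.081/12 per month; n is counted in months.
The ordinary-annuity PV formula values the stream one period before the first payment (period 167); discount that back 167 periods:
PV₀ = 9,200 × [1 − (1+r)^−264] / r × (1+r)^−167 = $368,136.14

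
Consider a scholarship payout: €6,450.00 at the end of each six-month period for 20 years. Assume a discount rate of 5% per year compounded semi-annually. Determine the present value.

This is an ordinary annuity: 40 payments of €6,450.00 at the end of each six-month period.
Periodic rate r = 0.05/2 per half-year; n is counted in half-years.
PV = PMT × [(1 − (1+r)^−n)/r] = 6,450 × [1 − (1+r)^−40] / r = €161,912.90

€161,912.90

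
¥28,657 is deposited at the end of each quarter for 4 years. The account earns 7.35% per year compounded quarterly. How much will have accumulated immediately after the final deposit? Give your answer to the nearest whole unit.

This is an ordinary annuity: 16 deposits of ¥28,657 at the end of each quarter.
Periodic rate r = 0.0735/4 per quarter; n is counted in quarters.
FV = PMT × [((1+r)^n − 1)/r] = 28,657 × [(1+r)^16 − 1] / r = ¥527,457

¥527,457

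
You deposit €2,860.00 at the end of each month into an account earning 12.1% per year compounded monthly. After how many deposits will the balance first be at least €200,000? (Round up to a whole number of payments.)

54 payments

Periodic rate r = 0.121/12 per month; n is counted in months.
Ordinary annuity FV: 200,000 = 2,860 × [((1+r)^n − 1)/r].
(1+r)^n = 1 + 200,000 × r / 2,860, so n = ln(1 + 200,000·r/2,860) / ln(1+r) = 53.19.
Round up to a whole number of payments: n = 54.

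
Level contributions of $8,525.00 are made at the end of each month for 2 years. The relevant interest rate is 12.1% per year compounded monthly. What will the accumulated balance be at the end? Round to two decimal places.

$230,176.15

This is an ordinary annuity: 24 deposits of $8,525.00 at the end of each month.
Periodic rate r = 0.121/12 per month; n is counted in months.
FV = PMT × [((1+r)^n − 1)/r] = 8,525 × [(1+r)^24 − 1] / r = $230,176.15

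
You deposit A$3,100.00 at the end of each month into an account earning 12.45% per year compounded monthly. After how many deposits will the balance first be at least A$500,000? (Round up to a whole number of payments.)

Periodic rate r = 0.1245/12 per month; n is counted in months.
Ordinary annuity FV: 500,000 = 3,100 × [((1+r)^n − 1)/r].
(1+r)^n = 1 + 500,000 × r / 3,100, so n = ln(1 + 500,000·r/3,100) / ln(1+r) = 95.27.
Round up to a whole number of payments: n = 96.

96 payments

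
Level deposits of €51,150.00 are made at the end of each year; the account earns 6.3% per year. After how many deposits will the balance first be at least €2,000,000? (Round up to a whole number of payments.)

21 payments

Periodic rate r = 0.063 per year.
Ordinary annuity FV: 2,000,000 = 51,150 × [((1+r)^n − 1)/r].
(1+r)^n = 1 + 2,000,000 × r / 51,150, so n = ln(1 + 2,000,000·r/51,150) / ln(1+r) = 20.33.
Round up to a whole number of payments: n = 21.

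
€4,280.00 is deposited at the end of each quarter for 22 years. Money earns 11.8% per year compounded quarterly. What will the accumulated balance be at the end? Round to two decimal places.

€1,728,790.34

This is an ordinary annuity: 88 deposits of €4,280.00 at the end of each quarter.
Periodic rate r = 0.118/4 per quarter; n is counted in quarters.
FV = PMT × [((1+r)^n − 1)/r] = 4,280 × [(1+r)^88 − 1] / r = €1,728,790.34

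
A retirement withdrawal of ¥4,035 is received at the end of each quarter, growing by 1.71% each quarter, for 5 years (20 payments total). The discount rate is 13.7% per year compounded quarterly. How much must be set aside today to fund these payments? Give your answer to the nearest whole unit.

¥66,877

Periodic rate r = 0.137/4 per quarter; n is counted in quarters.
Growing ordinary annuity: PV = PMT₁ × [1 − ((1+g)/(1+r))^n] / (r − g) = 4,035 × [1 − ((1+0.0171)/(1+r))^20] / (r − 0.0171) = ¥66,877.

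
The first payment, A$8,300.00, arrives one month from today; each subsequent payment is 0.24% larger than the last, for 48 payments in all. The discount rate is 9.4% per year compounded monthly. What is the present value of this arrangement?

Periodic rate r = 0.094/12 per month; n is counted in months.
Growing ordinary annuity: PV = PMT₁ × [1 − ((1+g)/(1+r))^n] / (r − g) = 8,300 × [1 − ((1+0.0024)/(1+r))^48] / (r − 0.0024) = A$349,122.38.

A$349,122.38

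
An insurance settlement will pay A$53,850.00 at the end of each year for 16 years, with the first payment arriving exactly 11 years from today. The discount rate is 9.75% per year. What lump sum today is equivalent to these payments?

A$168,673.26

Ordinary annuity of 16 payments, first payment at period 11.
Periodic rate r = 0.0975 per year.
The ordinary-annuity PV formula values the stream one period before the first payment (period 10); discount that back 10 periods:
PV₀ = 53,850 × [1 − (1+r)^−16] / r × (1+r)^−10 = A$168,673.26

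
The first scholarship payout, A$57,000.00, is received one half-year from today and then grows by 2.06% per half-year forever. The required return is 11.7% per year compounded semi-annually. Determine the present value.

A$1,503,957.78

Periodic rate r = 0.117/2 per half-year.
Growing perpetuity (Gordon): PV = PMT₁ / (r − g) = 57,000 / (r − 0.0206) = A$1,503,957.78.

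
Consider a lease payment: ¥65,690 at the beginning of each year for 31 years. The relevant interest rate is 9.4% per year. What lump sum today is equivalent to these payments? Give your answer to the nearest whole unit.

¥717,330

This is an annuity due: 31 payments of ¥65,690 at the beginning of each year.
Periodic rate r = 0.094 per year.
PV = PMT × [(1 − (1+r)^−n)/r] × (1+r) = 65,690 × [1 − (1+r)^−31] / r × (1+r) = ¥717,330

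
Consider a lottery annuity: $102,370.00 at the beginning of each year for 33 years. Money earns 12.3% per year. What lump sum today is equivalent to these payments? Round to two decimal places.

$914,317.45

This is an annuity due: 33 payments of $102,370.00 at the beginning of each year.
Periodic rate r = 0.123 per year.
PV = PMT × [(1 − (1+r)^−n)/r] × (1+r) = 102,370 × [1 − (1+r)^−33] / r × (1+r) = $914,317.45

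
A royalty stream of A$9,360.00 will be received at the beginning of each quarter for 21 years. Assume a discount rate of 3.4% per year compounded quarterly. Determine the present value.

A$565,083.88

This is an annuity due: 84 payments of A$9,360.00 at the beginning of each quarter.
Periodic rate r = 0.034/4 per quarter; n is counted in quarters.
PV = PMT × [(1 − (1+r)^−n)/r] × (1+r) = 9,360 × [1 − (1+r)^−84] / r × (1+r) = A$565,083.88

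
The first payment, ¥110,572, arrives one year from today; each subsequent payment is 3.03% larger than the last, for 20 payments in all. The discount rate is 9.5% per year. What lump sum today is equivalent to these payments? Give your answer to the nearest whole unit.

Periodic rate r = 0.095 per year.
Growing ordinary annuity: PV = PMT₁ × [1 − ((1+g)/(1+r))^n] / (r − g) = 110,572 × [1 − ((1+0.0303)/(1+r))^20] / (r − 0.0303) = ¥1,203,482.

¥1,203,482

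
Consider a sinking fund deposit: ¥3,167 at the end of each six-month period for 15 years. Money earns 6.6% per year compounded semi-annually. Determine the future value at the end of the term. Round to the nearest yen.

¥158,212

This is an ordinary annuity: 30 deposits of ¥3,167 at the end of each six-month period.
Periodic rate r = 0.066/2 per half-year; n is counted in half-years.
FV = PMT × [((1+r)^n − 1)/r] = 3,167 × [(1+r)^30 − 1] / r = ¥158,212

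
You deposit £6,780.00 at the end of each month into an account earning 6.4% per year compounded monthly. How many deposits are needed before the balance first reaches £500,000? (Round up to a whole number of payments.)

Periodic rate r = 0.064/12 per month; n is counted in months.
Ordinary annuity FV: 500,000 = 6,780 × [((1+r)^n − 1)/r].
(1+r)^n = 1 + 500,000 × r / 6,780, so n = ln(1 + 500,000·r/6,780) / ln(1+r) = 62.36.
Round up to a whole number of payments: n = 63.

63 payments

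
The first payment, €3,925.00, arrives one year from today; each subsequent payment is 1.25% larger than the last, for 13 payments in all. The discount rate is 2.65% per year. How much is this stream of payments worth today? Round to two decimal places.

Periodic rate r = 0.0265 per year.
Growing ordinary annuity: PV = PMT₁ × [1 − ((1+g)/(1+r))^n] / (r − g) = 3,925 × [1 − ((1+0.0125)/(1+r))^13] / (r − 0.0125) = €45,836.73.

€45,836.73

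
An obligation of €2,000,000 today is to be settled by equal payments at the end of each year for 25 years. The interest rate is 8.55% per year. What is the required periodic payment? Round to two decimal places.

Level ordinary annuity; solve PV = PMT × [(1 − (1+r)^−n)/r] for PMT.
Periodic rate r = 0.0855 per year.
With n = 25: PMT = 2,000,000 / ([(1 − (1+r)^−n)/r]) = €196,236.83

€196,236.83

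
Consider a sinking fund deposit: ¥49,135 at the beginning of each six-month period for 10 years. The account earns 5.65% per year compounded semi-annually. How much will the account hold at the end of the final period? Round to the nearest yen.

¥1,333,664

This is an annuity due: 20 deposits of ¥49,135 at the beginning of each six-month period.
Periodic rate r = 0.0565/2 per half-year; n is counted in half-years.
FV = PMT × [((1+r)^n − 1)/r] × (1+r) = 49,135 × [(1+r)^20 − 1] / r × (1+r) = ¥1,333,664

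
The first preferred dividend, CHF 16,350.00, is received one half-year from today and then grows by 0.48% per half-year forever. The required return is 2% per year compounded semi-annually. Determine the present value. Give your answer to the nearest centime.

Periodic rate r = 0.02/2 per half-year.
Growing perpetuity (Gordon): PV = PMT₁ / (r − g) = 16,350 / (r − 0.0048) = CHF 3,144,230.77.

CHF 3,144,230.77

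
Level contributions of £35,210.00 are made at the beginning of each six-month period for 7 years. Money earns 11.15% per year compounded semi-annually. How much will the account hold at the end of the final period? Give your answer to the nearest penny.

£758,294.78

This is an annuity due: 14 deposits of £35,210.00 at the beginning of each six-month period.
Periodic rate r = 0.1115/2 per half-year; n is counted in half-years.
FV = PMT × [((1+r)^n − 1)/r] × (1+r) = 35,210 × [(1+r)^14 − 1] / r × (1+r) = £758,294.78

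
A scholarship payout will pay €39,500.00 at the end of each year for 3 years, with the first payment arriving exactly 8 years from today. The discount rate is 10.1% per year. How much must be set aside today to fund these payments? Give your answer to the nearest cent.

Ordinary annuity of 3 payments, first payment at period 8.
Periodic rate r = 0.101 per year.
The ordinary-annuity PV formula values the stream one period before the first payment (period 7); discount that back 7 periods:
PV₀ = 39,500 × [1 − (1+r)^−3] / r × (1+r)^−7 = €50,000.19

€50,000.19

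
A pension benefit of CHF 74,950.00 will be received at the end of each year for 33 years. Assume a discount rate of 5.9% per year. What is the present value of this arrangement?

This is an ordinary annuity: 33 payments of CHF 74,950.00 at the end of each year.
Periodic rate r = 0.059 per year.
PV = PMT × [(1 − (1+r)^−n)/r] = 74,950 × [1 − (1+r)^−33] / r = CHF 1,078,757.76

CHF 1,078,757.76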